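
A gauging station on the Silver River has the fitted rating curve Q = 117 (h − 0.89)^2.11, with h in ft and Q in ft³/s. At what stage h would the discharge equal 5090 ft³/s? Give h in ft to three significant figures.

6.87 ft

h − h₀ = (Q/C)^(1/b) = (5090/117)^(1/2.11) = 5.978 ft
h = 0.89 + 5.978 = 6.868 ft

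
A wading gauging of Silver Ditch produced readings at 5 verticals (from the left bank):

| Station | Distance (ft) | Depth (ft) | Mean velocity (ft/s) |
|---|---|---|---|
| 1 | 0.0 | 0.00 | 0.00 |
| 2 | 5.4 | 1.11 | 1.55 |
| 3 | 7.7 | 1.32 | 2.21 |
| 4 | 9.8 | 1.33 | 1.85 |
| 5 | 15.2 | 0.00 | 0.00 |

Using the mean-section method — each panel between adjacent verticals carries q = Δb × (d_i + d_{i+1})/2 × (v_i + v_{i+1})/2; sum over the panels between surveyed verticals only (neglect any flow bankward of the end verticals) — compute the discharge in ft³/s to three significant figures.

Panel 1-2: Δb = 5.4 ft, d̄ = (0.00+1.11)/2 = 0.555, v̄ = (0.00+1.55)/2 = 0.775 → q = 5.4×0.555×0.775 = 2.323 ft³/s
Panel 2-3: Δb = 2.3 ft, d̄ = (1.11+1.32)/2 = 1.215, v̄ = (1.55+2.21)/2 = 1.88 → q = 2.3×1.215×1.88 = 5.254 ft³/s
Panel 3-4: Δb = 2.1 ft, d̄ = (1.32+1.33)/2 = 1.325, v̄ = (2.21+1.85)/2 = 2.03 → q = 2.1×1.325×2.03 = 5.648 ft³/s
Panel 4-5: Δb = 5.4 ft, d̄ = (1.33+0.00)/2 = 0.665, v̄ = (1.85+0.00)/2 = 0.925 → q = 5.4×0.665×0.925 = 3.322 ft³/s
Q = Σ q = 16.55 ft³/s

16.5 ft³/s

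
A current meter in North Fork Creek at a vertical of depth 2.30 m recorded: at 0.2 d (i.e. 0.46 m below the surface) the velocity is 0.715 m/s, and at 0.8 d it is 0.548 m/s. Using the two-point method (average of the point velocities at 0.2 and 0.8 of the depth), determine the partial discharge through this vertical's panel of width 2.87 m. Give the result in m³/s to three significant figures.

4.17 m³/s

v̄ = (0.715 + 0.548) / 2 = 0.6315 m/s
q = v̄ × d × w = 0.6315 × 2.30 × 2.87 = 4.169 m³/s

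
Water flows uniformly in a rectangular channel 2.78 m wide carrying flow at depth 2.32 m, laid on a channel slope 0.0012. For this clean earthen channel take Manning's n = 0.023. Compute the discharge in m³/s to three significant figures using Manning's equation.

A = b·y = 2.78 × 2.32 = 6.450 m²
P = b + 2y = 2.78 + 2×2.32 = 7.420 m
R = A/P = 6.450/7.420 = 0.8692 m
Q = (1/n)·A·R^(2/3)·S^(1/2) = (1/0.023) × 6.450 × 0.8692^(2/3) × 0.0012^(1/2) = 8.847 m³/s

8.85 m³/s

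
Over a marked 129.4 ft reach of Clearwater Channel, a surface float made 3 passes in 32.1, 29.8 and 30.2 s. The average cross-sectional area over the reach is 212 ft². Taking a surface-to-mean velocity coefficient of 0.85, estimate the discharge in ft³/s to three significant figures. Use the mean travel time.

760 ft³/s

t̄ = (32.1 + 29.8 + 30.2) / 3 = 30.7 s
v_surface = L / t̄ = 129.4 / 30.7 = 4.215 ft/s
v_mean = 0.85 × 4.215 = 3.583 ft/s
Q = A × v_mean = 212 × 3.583 = 759.5 ft³/s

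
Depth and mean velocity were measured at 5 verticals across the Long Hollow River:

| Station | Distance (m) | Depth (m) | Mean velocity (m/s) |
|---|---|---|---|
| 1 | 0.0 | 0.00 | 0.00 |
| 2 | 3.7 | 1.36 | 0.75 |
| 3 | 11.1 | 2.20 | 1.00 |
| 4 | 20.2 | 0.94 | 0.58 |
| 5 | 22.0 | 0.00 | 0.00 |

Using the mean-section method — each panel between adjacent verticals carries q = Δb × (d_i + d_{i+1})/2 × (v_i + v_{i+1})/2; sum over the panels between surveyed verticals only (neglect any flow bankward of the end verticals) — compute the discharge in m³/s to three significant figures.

Panel 1-2: Δb = 3.7 m, d̄ = (0.00+1.36)/2 = 0.68, v̄ = (0.00+0.75)/2 = 0.375 → q = 3.7×0.68×0.375 = 0.9435 m³/s
Panel 2-3: Δb = 7.4 m, d̄ = (1.36+2.20)/2 = 1.78, v̄ = (0.75+1.00)/2 = 0.875 → q = 7.4×1.78×0.875 = 11.53 m³/s
Panel 3-4: Δb = 9.1 m, d̄ = (2.20+0.94)/2 = 1.57, v̄ = (1.00+0.58)/2 = 0.79 → q = 9.1×1.57×0.79 = 11.29 m³/s
Panel 4-5: Δb = 1.8 m, d̄ = (0.94+0.00)/2 = 0.47, v̄ = (0.58+0.00)/2 = 0.29 → q = 1.8×0.47×0.29 = 0.2453 m³/s
Q = Σ q = 24.00 m³/s

24.0 m³/s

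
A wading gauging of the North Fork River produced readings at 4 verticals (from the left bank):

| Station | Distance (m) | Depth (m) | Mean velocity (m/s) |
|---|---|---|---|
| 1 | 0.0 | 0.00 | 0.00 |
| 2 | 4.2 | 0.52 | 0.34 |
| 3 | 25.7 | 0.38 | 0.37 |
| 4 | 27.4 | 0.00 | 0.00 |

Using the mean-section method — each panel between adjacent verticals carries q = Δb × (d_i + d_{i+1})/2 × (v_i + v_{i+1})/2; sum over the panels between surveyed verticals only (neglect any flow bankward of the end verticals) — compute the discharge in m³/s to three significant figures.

3.68 m³/s

Panel 1-2: Δb = 4.2 m, d̄ = (0.00+0.52)/2 = 0.26, v̄ = (0.00+0.34)/2 = 0.17 → q = 4.2×0.26×0.17 = 0.1856 m³/s
Panel 2-3: Δb = 21.5 m, d̄ = (0.52+0.38)/2 = 0.45, v̄ = (0.34+0.37)/2 = 0.355 → q = 21.5×0.45×0.355 = 3.435 m³/s
Panel 3-4: Δb = 1.7 m, d̄ = (0.38+0.00)/2 = 0.19, v̄ = (0.37+0.00)/2 = 0.185 → q = 1.7×0.19×0.185 = 0.05976 m³/s
Q = Σ q = 3.680 m³/s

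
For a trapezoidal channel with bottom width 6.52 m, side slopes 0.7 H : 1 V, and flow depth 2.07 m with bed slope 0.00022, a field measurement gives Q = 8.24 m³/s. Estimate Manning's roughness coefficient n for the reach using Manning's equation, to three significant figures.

0.0376

A = (b + z·y)·y = (6.52 + 0.7×2.07)×2.07 = 16.50 m²
P = b + 2y√(1+z²) = 6.52 + 2×2.07×√(1+0.7²) = 11.57 m
R = A/P = 16.50/11.57 = 1.425 m
n = (1/Q)·A·R^(2/3)·S^(1/2) = (1/8.24) × 16.50 × 1.267 × 0.01483 = 0.03761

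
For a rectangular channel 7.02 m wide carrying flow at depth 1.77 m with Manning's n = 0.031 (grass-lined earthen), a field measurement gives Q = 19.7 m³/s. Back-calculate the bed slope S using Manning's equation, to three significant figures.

A = b·y = 7.02 × 1.77 = 12.43 m²
P = b + 2y = 7.02 + 2×1.77 = 10.56 m
R = A/P = 12.43/10.56 = 1.177 m
S = (Q·n / (1·A·R^(2/3)))² = (19.7×0.031 / (1×12.43×1.115))² = 0.001945

0.00194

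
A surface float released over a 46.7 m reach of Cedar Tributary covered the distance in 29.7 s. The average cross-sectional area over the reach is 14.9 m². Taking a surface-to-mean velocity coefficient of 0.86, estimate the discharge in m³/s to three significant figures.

20.1 m³/s

v_surface = L / t̄ = 46.7 / 29.7 = 1.572 m/s
v_mean = 0.86 × 1.572 = 1.352 m/s
Q = A × v_mean = 14.9 × 1.352 = 20.15 m³/s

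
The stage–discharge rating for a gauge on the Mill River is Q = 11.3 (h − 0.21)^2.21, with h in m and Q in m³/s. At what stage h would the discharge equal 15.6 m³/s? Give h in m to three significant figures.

h − h₀ = (Q/C)^(1/b) = (15.6/11.3)^(1/2.21) = 1.157 m
h = 0.21 + 1.157 = 1.367 m

1.37 m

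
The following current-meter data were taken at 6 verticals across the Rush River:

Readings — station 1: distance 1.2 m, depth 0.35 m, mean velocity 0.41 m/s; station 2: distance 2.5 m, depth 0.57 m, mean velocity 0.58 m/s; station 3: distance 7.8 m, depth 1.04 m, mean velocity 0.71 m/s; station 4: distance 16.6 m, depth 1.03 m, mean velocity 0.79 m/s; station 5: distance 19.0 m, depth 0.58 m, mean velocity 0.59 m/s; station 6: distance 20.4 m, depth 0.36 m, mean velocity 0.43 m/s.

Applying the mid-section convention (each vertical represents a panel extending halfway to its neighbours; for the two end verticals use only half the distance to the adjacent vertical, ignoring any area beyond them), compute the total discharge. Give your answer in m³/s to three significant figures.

w_1 = (2.5 − 1.2)/2 = 0.65 m; q_1 = 0.41 × 0.35 × 0.65 = 0.09328 m³/s
w_2 = (7.8 − 1.2)/2 = 3.3 m; q_2 = 0.58 × 0.57 × 3.3 = 1.091 m³/s
w_3 = (16.6 − 2.5)/2 = 7.05 m; q_3 = 0.71 × 1.04 × 7.05 = 5.206 m³/s
w_4 = (19.0 − 7.8)/2 = 5.6 m; q_4 = 0.79 × 1.03 × 5.6 = 4.557 m³/s
w_5 = (20.4 − 16.6)/2 = 1.9 m; q_5 = 0.59 × 0.58 × 1.9 = 0.6502 m³/s
w_6 = (20.4 − 19.0)/2 = 0.7 m; q_6 = 0.43 × 0.36 × 0.7 = 0.1084 m³/s
Q = Σ qᵢ = 11.71 m³/s

11.7 m³/s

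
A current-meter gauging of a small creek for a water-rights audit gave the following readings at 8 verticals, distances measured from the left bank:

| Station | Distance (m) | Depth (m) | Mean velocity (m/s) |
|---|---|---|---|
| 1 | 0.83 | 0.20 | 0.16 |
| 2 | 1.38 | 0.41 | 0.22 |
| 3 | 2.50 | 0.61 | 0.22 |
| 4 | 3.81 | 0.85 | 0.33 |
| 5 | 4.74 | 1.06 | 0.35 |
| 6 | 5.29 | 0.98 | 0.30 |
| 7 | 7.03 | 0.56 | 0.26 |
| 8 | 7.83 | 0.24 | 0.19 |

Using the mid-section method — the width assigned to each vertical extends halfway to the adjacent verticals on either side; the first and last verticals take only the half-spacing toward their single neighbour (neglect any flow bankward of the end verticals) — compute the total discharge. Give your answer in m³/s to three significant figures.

1.38 m³/s

w_1 = (1.38 − 0.83)/2 = 0.275 m; q_1 = 0.16 × 0.20 × 0.275 = 0.008800 m³/s
w_2 = (2.50 − 0.83)/2 = 0.835 m; q_2 = 0.22 × 0.41 × 0.835 = 0.07532 m³/s
w_3 = (3.81 − 1.38)/2 = 1.215 m; q_3 = 0.22 × 0.61 × 1.215 = 0.1631 m³/s
w_4 = (4.74 − 2.50)/2 = 1.12 m; q_4 = 0.33 × 0.85 × 1.12 = 0.3142 m³/s
w_5 = (5.29 − 3.81)/2 = 0.74 m; q_5 = 0.35 × 1.06 × 0.74 = 0.2745 m³/s
w_6 = (7.03 − 4.74)/2 = 1.145 m; q_6 = 0.30 × 0.98 × 1.145 = 0.3366 m³/s
w_7 = (7.83 − 5.29)/2 = 1.27 m; q_7 = 0.26 × 0.56 × 1.27 = 0.1849 m³/s
w_8 = (7.83 − 7.03)/2 = 0.4 m; q_8 = 0.19 × 0.24 × 0.4 = 0.01824 m³/s
Q = Σ qᵢ = 1.376 m³/s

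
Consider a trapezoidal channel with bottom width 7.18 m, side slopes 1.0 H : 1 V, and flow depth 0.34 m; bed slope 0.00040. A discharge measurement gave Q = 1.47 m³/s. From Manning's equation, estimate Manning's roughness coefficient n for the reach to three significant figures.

0.0161

A = (b + z·y)·y = (7.18 + 1.0×0.34)×0.34 = 2.557 m²
P = b + 2y√(1+z²) = 7.18 + 2×0.34×√(1+1.0²) = 8.142 m
R = A/P = 2.557/8.142 = 0.3140 m
n = (1/Q)·A·R^(2/3)·S^(1/2) = (1/1.47) × 2.557 × 0.4620 × 0.02000 = 0.01607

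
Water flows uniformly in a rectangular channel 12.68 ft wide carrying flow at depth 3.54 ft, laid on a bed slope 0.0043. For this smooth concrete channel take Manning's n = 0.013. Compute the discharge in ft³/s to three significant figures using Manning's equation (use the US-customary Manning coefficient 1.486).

581 ft³/s

A = b·y = 12.68 × 3.54 = 44.89 ft²
P = b + 2y = 12.68 + 2×3.54 = 19.76 ft
R = A/P = 44.89/19.76 = 2.272 ft
Q = (1.486/n)·A·R^(2/3)·S^(1/2) = (1.486/0.013) × 44.89 × 2.272^(2/3) × 0.0043^(1/2) = 581.4 ft³/s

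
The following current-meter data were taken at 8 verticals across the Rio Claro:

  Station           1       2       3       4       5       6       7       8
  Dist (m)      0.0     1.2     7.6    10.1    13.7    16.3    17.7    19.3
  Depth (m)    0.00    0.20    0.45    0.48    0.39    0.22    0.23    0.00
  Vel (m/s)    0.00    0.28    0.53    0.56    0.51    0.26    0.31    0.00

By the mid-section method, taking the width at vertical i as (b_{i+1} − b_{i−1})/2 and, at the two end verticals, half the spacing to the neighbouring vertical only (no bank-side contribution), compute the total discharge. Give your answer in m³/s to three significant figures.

w_2 = (7.6 − 0.0)/2 = 3.8 m; q_2 = 0.28 × 0.20 × 3.8 = 0.2128 m³/s
w_3 = (10.1 − 1.2)/2 = 4.45 m; q_3 = 0.53 × 0.45 × 4.45 = 1.061 m³/s
w_4 = (13.7 − 7.6)/2 = 3.05 m; q_4 = 0.56 × 0.48 × 3.05 = 0.8198 m³/s
w_5 = (16.3 − 10.1)/2 = 3.1 m; q_5 = 0.51 × 0.39 × 3.1 = 0.6166 m³/s
w_6 = (17.7 − 13.7)/2 = 2 m; q_6 = 0.26 × 0.22 × 2 = 0.1144 m³/s
w_7 = (19.3 − 16.3)/2 = 1.5 m; q_7 = 0.31 × 0.23 × 1.5 = 0.1070 m³/s
Stations 1, 8 contribute zero (depth or velocity is 0).
Q = Σ qᵢ = 2.932 m³/s

2.93 m³/s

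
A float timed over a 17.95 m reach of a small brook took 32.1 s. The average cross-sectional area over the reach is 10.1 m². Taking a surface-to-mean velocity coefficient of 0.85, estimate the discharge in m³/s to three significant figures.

v_surface = L / t̄ = 17.95 / 32.1 = 0.5592 m/s
v_mean = 0.85 × 0.5592 = 0.4753 m/s
Q = A × v_mean = 10.1 × 0.4753 = 4.801 m³/s

4.80 m³/s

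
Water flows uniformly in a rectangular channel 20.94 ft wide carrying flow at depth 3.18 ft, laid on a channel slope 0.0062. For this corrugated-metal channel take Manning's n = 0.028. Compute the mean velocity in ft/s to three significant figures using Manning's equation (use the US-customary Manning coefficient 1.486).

7.57 ft/s

A = b·y = 20.94 × 3.18 = 66.59 ft²
P = b + 2y = 20.94 + 2×3.18 = 27.30 ft
R = A/P = 66.59/27.30 = 2.439 ft
Q = (1.486/n)·A·R^(2/3)·S^(1/2) = (1.486/0.028) × 66.59 × 2.439^(2/3) × 0.0062^(1/2) = 504.2 ft³/s
V = Q/A = 504.2/66.59 = 7.572 ft/s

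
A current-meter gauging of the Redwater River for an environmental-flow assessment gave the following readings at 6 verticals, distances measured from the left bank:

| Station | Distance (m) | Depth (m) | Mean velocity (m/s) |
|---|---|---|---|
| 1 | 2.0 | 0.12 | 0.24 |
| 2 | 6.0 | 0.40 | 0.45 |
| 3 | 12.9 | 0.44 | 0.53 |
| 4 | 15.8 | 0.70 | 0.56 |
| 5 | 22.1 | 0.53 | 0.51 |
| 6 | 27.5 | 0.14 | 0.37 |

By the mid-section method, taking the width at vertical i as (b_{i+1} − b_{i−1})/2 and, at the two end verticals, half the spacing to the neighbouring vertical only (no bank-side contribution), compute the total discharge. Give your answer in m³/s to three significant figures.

w_1 = (6.0 − 2.0)/2 = 2 m; q_1 = 0.24 × 0.12 × 2 = 0.05760 m³/s
w_2 = (12.9 − 2.0)/2 = 5.45 m; q_2 = 0.45 × 0.40 × 5.45 = 0.9810 m³/s
w_3 = (15.8 − 6.0)/2 = 4.9 m; q_3 = 0.53 × 0.44 × 4.9 = 1.143 m³/s
w_4 = (22.1 − 12.9)/2 = 4.6 m; q_4 = 0.56 × 0.70 × 4.6 = 1.803 m³/s
w_5 = (27.5 − 15.8)/2 = 5.85 m; q_5 = 0.51 × 0.53 × 5.85 = 1.581 m³/s
w_6 = (27.5 − 22.1)/2 = 2.7 m; q_6 = 0.37 × 0.14 × 2.7 = 0.1399 m³/s
Q = Σ qᵢ = 5.706 m³/s

5.71 m³/s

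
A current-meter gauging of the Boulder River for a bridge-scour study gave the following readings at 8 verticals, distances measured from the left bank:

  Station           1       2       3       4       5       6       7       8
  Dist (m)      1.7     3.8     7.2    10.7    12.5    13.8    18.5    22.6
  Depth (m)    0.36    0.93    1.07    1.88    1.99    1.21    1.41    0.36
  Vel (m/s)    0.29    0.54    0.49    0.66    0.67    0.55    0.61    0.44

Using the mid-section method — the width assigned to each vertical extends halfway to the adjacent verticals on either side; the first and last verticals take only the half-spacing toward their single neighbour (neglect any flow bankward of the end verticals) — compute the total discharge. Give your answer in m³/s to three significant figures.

14.8 m³/s

w_1 = (3.8 − 1.7)/2 = 1.05 m; q_1 = 0.29 × 0.36 × 1.05 = 0.1096 m³/s
w_2 = (7.2 − 1.7)/2 = 2.75 m; q_2 = 0.54 × 0.93 × 2.75 = 1.381 m³/s
w_3 = (10.7 − 3.8)/2 = 3.45 m; q_3 = 0.49 × 1.07 × 3.45 = 1.809 m³/s
w_4 = (12.5 − 7.2)/2 = 2.65 m; q_4 = 0.66 × 1.88 × 2.65 = 3.288 m³/s
w_5 = (13.8 − 10.7)/2 = 1.55 m; q_5 = 0.67 × 1.99 × 1.55 = 2.067 m³/s
w_6 = (18.5 − 12.5)/2 = 3 m; q_6 = 0.55 × 1.21 × 3 = 1.997 m³/s
w_7 = (22.6 − 13.8)/2 = 4.4 m; q_7 = 0.61 × 1.41 × 4.4 = 3.784 m³/s
w_8 = (22.6 − 18.5)/2 = 2.05 m; q_8 = 0.44 × 0.36 × 2.05 = 0.3247 m³/s
Q = Σ qᵢ = 14.76 m³/s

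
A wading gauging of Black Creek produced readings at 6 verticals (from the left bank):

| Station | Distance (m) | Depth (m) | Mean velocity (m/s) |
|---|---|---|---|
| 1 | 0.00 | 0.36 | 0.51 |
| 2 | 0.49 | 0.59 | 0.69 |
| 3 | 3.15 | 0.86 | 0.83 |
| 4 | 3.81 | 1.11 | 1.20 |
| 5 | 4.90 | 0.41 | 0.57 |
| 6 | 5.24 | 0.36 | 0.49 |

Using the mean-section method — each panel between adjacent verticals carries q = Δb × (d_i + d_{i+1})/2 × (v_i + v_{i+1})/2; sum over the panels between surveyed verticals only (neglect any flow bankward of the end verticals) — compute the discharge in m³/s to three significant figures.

Panel 1-2: Δb = 0.49 m, d̄ = (0.36+0.59)/2 = 0.475, v̄ = (0.51+0.69)/2 = 0.6 → q = 0.49×0.475×0.6 = 0.1397 m³/s
Panel 2-3: Δb = 2.66 m, d̄ = (0.59+0.86)/2 = 0.725, v̄ = (0.69+0.83)/2 = 0.76 → q = 2.66×0.725×0.76 = 1.466 m³/s
Panel 3-4: Δb = 0.66 m, d̄ = (0.86+1.11)/2 = 0.985, v̄ = (0.83+1.20)/2 = 1.015 → q = 0.66×0.985×1.015 = 0.6599 m³/s
Panel 4-5: Δb = 1.09 m, d̄ = (1.11+0.41)/2 = 0.76, v̄ = (1.20+0.57)/2 = 0.885 → q = 1.09×0.76×0.885 = 0.7331 m³/s
Panel 5-6: Δb = 0.34 m, d̄ = (0.41+0.36)/2 = 0.385, v̄ = (0.57+0.49)/2 = 0.53 → q = 0.34×0.385×0.53 = 0.06938 m³/s
Q = Σ q = 3.068 m³/s

3.07 m³/s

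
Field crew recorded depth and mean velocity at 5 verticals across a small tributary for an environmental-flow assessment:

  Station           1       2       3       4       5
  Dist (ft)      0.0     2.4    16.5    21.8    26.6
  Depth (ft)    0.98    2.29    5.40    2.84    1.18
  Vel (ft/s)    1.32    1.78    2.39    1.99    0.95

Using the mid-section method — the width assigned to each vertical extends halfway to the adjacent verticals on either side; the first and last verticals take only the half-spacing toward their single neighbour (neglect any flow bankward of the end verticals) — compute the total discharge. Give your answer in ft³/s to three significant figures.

192 ft³/s

w_1 = (2.4 − 0.0)/2 = 1.2 ft; q_1 = 1.32 × 0.98 × 1.2 = 1.552 ft³/s
w_2 = (16.5 − 0.0)/2 = 8.25 ft; q_2 = 1.78 × 2.29 × 8.25 = 33.63 ft³/s
w_3 = (21.8 − 2.4)/2 = 9.7 ft; q_3 = 2.39 × 5.40 × 9.7 = 125.2 ft³/s
w_4 = (26.6 − 16.5)/2 = 5.05 ft; q_4 = 1.99 × 2.84 × 5.05 = 28.54 ft³/s
w_5 = (26.6 − 21.8)/2 = 2.4 ft; q_5 = 0.95 × 1.18 × 2.4 = 2.690 ft³/s
Q = Σ qᵢ = 191.6 ft³/s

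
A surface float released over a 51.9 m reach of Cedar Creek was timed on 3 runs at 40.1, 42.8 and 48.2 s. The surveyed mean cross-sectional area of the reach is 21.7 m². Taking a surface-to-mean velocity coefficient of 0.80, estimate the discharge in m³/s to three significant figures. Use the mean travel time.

20.6 m³/s

t̄ = (40.1 + 42.8 + 48.2) / 3 = 43.7 s
v_surface = L / t̄ = 51.9 / 43.7 = 1.188 m/s
v_mean = 0.80 × 1.188 = 0.9501 m/s
Q = A × v_mean = 21.7 × 0.9501 = 20.62 m³/s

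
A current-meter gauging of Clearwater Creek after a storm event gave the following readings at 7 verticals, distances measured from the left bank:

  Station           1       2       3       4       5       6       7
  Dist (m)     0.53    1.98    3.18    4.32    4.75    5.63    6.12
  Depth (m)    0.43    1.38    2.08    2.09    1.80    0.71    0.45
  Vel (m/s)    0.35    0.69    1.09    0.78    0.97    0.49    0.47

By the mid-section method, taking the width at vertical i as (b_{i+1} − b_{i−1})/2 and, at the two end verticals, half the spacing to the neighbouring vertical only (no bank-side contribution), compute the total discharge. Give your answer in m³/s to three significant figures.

w_1 = (1.98 − 0.53)/2 = 0.725 m; q_1 = 0.35 × 0.43 × 0.725 = 0.1091 m³/s
w_2 = (3.18 − 0.53)/2 = 1.325 m; q_2 = 0.69 × 1.38 × 1.325 = 1.262 m³/s
w_3 = (4.32 − 1.98)/2 = 1.17 m; q_3 = 1.09 × 2.08 × 1.17 = 2.653 m³/s
w_4 = (4.75 − 3.18)/2 = 0.785 m; q_4 = 0.78 × 2.09 × 0.785 = 1.280 m³/s
w_5 = (5.63 − 4.32)/2 = 0.655 m; q_5 = 0.97 × 1.80 × 0.655 = 1.144 m³/s
w_6 = (6.12 − 4.75)/2 = 0.685 m; q_6 = 0.49 × 0.71 × 0.685 = 0.2383 m³/s
w_7 = (6.12 − 5.63)/2 = 0.245 m; q_7 = 0.47 × 0.45 × 0.245 = 0.05182 m³/s
Q = Σ qᵢ = 6.737 m³/s

6.74 m³/s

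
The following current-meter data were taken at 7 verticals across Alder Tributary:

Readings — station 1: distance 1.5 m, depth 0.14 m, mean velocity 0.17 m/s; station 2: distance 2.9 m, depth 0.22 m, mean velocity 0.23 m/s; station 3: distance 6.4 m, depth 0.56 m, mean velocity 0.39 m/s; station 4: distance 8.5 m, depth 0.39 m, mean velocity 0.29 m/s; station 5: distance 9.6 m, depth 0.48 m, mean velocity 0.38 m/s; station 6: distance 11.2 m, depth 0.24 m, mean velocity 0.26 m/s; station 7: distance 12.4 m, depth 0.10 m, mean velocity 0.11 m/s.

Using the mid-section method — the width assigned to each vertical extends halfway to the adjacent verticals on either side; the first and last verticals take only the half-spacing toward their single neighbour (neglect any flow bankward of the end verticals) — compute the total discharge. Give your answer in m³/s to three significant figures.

w_1 = (2.9 − 1.5)/2 = 0.7 m; q_1 = 0.17 × 0.14 × 0.7 = 0.01666 m³/s
w_2 = (6.4 − 1.5)/2 = 2.45 m; q_2 = 0.23 × 0.22 × 2.45 = 0.1240 m³/s
w_3 = (8.5 − 2.9)/2 = 2.8 m; q_3 = 0.39 × 0.56 × 2.8 = 0.6115 m³/s
w_4 = (9.6 − 6.4)/2 = 1.6 m; q_4 = 0.29 × 0.39 × 1.6 = 0.1810 m³/s
w_5 = (11.2 − 8.5)/2 = 1.35 m; q_5 = 0.38 × 0.48 × 1.35 = 0.2462 m³/s
w_6 = (12.4 − 9.6)/2 = 1.4 m; q_6 = 0.26 × 0.24 × 1.4 = 0.08736 m³/s
w_7 = (12.4 − 11.2)/2 = 0.6 m; q_7 = 0.11 × 0.10 × 0.6 = 0.006600 m³/s
Q = Σ qᵢ = 1.273 m³/s

1.27 m³/s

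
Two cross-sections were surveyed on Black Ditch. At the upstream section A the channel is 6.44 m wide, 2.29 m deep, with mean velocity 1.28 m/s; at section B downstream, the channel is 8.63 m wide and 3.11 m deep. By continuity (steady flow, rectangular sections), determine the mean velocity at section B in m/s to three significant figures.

0.703 m/s

Q = A₁V₁ = (6.44×2.29) × 1.28 = 18.88 m³/s
A₂ = 8.63 × 3.11 = 26.84 m²
V₂ = Q/A₂ = 18.88/26.84 = 0.7033 m/s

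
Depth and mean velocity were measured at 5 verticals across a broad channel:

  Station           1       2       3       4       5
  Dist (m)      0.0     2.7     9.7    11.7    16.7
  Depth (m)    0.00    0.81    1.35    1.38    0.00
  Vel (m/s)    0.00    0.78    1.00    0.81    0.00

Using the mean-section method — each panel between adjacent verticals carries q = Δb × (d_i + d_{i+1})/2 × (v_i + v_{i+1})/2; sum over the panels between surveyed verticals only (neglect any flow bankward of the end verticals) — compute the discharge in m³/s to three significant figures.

11.0 m³/s

Panel 1-2: Δb = 2.7 m, d̄ = (0.00+0.81)/2 = 0.405, v̄ = (0.00+0.78)/2 = 0.39 → q = 2.7×0.405×0.39 = 0.4265 m³/s
Panel 2-3: Δb = 7 m, d̄ = (0.81+1.35)/2 = 1.08, v̄ = (0.78+1.00)/2 = 0.89 → q = 7×1.08×0.89 = 6.728 m³/s
Panel 3-4: Δb = 2 m, d̄ = (1.35+1.38)/2 = 1.365, v̄ = (1.00+0.81)/2 = 0.905 → q = 2×1.365×0.905 = 2.471 m³/s
Panel 4-5: Δb = 5 m, d̄ = (1.38+0.00)/2 = 0.69, v̄ = (0.81+0.00)/2 = 0.405 → q = 5×0.69×0.405 = 1.397 m³/s
Q = Σ q = 11.02 m³/s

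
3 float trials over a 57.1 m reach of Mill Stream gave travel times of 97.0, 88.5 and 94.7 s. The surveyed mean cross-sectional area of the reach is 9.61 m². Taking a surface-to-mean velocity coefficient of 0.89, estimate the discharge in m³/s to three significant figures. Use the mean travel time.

5.23 m³/s

t̄ = (97.0 + 88.5 + 94.7) / 3 = 93.4 s
v_surface = L / t̄ = 57.1 / 93.4 = 0.6113 m/s
v_mean = 0.89 × 0.6113 = 0.5441 m/s
Q = A × v_mean = 9.61 × 0.5441 = 5.229 m³/s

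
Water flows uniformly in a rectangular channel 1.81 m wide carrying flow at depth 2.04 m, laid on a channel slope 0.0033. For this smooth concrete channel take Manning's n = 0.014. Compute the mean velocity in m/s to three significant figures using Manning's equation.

3.01 m/s

A = b·y = 1.81 × 2.04 = 3.692 m²
P = b + 2y = 1.81 + 2×2.04 = 5.890 m
R = A/P = 3.692/5.890 = 0.6269 m
Q = (1/n)·A·R^(2/3)·S^(1/2) = (1/0.014) × 3.692 × 0.6269^(2/3) × 0.0033^(1/2) = 11.10 m³/s
V = Q/A = 11.10/3.692 = 3.006 m/s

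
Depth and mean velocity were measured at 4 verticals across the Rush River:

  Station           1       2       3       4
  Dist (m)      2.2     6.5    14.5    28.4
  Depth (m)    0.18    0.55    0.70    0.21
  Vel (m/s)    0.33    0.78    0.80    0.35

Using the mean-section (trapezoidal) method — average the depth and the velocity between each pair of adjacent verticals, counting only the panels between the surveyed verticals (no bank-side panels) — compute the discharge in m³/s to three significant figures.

Panel 1-2: Δb = 4.3 m, d̄ = (0.18+0.55)/2 = 0.365, v̄ = (0.33+0.78)/2 = 0.555 → q = 4.3×0.365×0.555 = 0.8711 m³/s
Panel 2-3: Δb = 8 m, d̄ = (0.55+0.70)/2 = 0.625, v̄ = (0.78+0.80)/2 = 0.79 → q = 8×0.625×0.79 = 3.950 m³/s
Panel 3-4: Δb = 13.9 m, d̄ = (0.70+0.21)/2 = 0.455, v̄ = (0.80+0.35)/2 = 0.575 → q = 13.9×0.455×0.575 = 3.637 m³/s
Q = Σ q = 8.458 m³/s

8.46 m³/s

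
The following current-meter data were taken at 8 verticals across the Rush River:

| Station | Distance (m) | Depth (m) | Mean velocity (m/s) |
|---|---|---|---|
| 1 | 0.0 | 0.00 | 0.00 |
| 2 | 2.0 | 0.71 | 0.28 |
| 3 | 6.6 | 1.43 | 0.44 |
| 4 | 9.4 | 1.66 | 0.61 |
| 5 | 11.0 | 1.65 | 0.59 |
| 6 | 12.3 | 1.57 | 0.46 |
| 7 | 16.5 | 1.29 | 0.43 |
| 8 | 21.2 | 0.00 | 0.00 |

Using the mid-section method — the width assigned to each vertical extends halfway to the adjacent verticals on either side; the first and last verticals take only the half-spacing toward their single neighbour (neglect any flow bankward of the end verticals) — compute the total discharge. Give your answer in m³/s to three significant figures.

w_2 = (6.6 − 0.0)/2 = 3.3 m; q_2 = 0.28 × 0.71 × 3.3 = 0.6560 m³/s
w_3 = (9.4 − 2.0)/2 = 3.7 m; q_3 = 0.44 × 1.43 × 3.7 = 2.328 m³/s
w_4 = (11.0 − 6.6)/2 = 2.2 m; q_4 = 0.61 × 1.66 × 2.2 = 2.228 m³/s
w_5 = (12.3 − 9.4)/2 = 1.45 m; q_5 = 0.59 × 1.65 × 1.45 = 1.412 m³/s
w_6 = (16.5 − 11.0)/2 = 2.75 m; q_6 = 0.46 × 1.57 × 2.75 = 1.986 m³/s
w_7 = (21.2 − 12.3)/2 = 4.45 m; q_7 = 0.43 × 1.29 × 4.45 = 2.468 m³/s
Stations 1, 8 contribute zero (depth or velocity is 0).
Q = Σ qᵢ = 11.08 m³/s

11.1 m³/s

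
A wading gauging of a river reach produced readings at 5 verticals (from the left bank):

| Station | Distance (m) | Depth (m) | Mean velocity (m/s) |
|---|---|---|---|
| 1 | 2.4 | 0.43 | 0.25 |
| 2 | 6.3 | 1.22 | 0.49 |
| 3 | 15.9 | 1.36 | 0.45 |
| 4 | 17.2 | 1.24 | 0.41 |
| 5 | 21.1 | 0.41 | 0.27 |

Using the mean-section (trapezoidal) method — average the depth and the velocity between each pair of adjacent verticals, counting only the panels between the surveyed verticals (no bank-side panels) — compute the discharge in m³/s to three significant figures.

8.83 m³/s

Panel 1-2: Δb = 3.9 m, d̄ = (0.43+1.22)/2 = 0.825, v̄ = (0.25+0.49)/2 = 0.37 → q = 3.9×0.825×0.37 = 1.190 m³/s
Panel 2-3: Δb = 9.6 m, d̄ = (1.22+1.36)/2 = 1.29, v̄ = (0.49+0.45)/2 = 0.47 → q = 9.6×1.29×0.47 = 5.820 m³/s
Panel 3-4: Δb = 1.3 m, d̄ = (1.36+1.24)/2 = 1.3, v̄ = (0.45+0.41)/2 = 0.43 → q = 1.3×1.3×0.43 = 0.7267 m³/s
Panel 4-5: Δb = 3.9 m, d̄ = (1.24+0.41)/2 = 0.825, v̄ = (0.41+0.27)/2 = 0.34 → q = 3.9×0.825×0.34 = 1.094 m³/s
Q = Σ q = 8.832 m³/s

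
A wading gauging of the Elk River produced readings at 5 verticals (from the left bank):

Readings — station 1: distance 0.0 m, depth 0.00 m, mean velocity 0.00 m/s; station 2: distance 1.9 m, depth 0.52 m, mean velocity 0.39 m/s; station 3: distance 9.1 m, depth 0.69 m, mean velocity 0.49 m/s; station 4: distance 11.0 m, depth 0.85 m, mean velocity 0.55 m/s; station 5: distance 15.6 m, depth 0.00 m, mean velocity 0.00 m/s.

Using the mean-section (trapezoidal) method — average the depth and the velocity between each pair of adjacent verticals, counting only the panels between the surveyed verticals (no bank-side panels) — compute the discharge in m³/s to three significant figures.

Panel 1-2: Δb = 1.9 m, d̄ = (0.00+0.52)/2 = 0.26, v̄ = (0.00+0.39)/2 = 0.195 → q = 1.9×0.26×0.195 = 0.09633 m³/s
Panel 2-3: Δb = 7.2 m, d̄ = (0.52+0.69)/2 = 0.605, v̄ = (0.39+0.49)/2 = 0.44 → q = 7.2×0.605×0.44 = 1.917 m³/s
Panel 3-4: Δb = 1.9 m, d̄ = (0.69+0.85)/2 = 0.77, v̄ = (0.49+0.55)/2 = 0.52 → q = 1.9×0.77×0.52 = 0.7608 m³/s
Panel 4-5: Δb = 4.6 m, d̄ = (0.85+0.00)/2 = 0.425, v̄ = (0.55+0.00)/2 = 0.275 → q = 4.6×0.425×0.275 = 0.5376 m³/s
Q = Σ q = 3.311 m³/s

3.31 m³/s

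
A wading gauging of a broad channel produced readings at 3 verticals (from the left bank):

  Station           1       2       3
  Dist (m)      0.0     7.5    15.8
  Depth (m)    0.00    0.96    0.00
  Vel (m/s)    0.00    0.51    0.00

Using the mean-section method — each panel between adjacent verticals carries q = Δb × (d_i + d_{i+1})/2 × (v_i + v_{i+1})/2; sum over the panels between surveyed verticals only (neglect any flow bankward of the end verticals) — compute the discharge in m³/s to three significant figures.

1.93 m³/s

Panel 1-2: Δb = 7.5 m, d̄ = (0.00+0.96)/2 = 0.48, v̄ = (0.00+0.51)/2 = 0.255 → q = 7.5×0.48×0.255 = 0.9180 m³/s
Panel 2-3: Δb = 8.3 m, d̄ = (0.96+0.00)/2 = 0.48, v̄ = (0.51+0.00)/2 = 0.255 → q = 8.3×0.48×0.255 = 1.016 m³/s
Q = Σ q = 1.934 m³/s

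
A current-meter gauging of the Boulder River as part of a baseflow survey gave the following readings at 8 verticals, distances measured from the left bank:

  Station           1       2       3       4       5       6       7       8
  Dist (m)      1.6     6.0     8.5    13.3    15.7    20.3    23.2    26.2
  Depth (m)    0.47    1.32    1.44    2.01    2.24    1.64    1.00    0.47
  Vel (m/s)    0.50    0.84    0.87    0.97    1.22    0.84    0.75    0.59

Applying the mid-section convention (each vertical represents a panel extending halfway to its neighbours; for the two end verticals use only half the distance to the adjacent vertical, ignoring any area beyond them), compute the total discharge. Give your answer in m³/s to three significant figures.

w_1 = (6.0 − 1.6)/2 = 2.2 m; q_1 = 0.50 × 0.47 × 2.2 = 0.5170 m³/s
w_2 = (8.5 − 1.6)/2 = 3.45 m; q_2 = 0.84 × 1.32 × 3.45 = 3.825 m³/s
w_3 = (13.3 − 6.0)/2 = 3.65 m; q_3 = 0.87 × 1.44 × 3.65 = 4.573 m³/s
w_4 = (15.7 − 8.5)/2 = 3.6 m; q_4 = 0.97 × 2.01 × 3.6 = 7.019 m³/s
w_5 = (20.3 − 13.3)/2 = 3.5 m; q_5 = 1.22 × 2.24 × 3.5 = 9.565 m³/s
w_6 = (23.2 − 15.7)/2 = 3.75 m; q_6 = 0.84 × 1.64 × 3.75 = 5.166 m³/s
w_7 = (26.2 − 20.3)/2 = 2.95 m; q_7 = 0.75 × 1.00 × 2.95 = 2.213 m³/s
w_8 = (26.2 − 23.2)/2 = 1.5 m; q_8 = 0.59 × 0.47 × 1.5 = 0.4160 m³/s
Q = Σ qᵢ = 33.29 m³/s

33.3 m³/s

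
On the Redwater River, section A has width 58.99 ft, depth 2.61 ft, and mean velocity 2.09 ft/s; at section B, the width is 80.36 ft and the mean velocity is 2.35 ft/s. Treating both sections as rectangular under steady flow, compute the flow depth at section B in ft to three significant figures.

1.70 ft

Q = A₁V₁ = (58.99×2.61) × 2.09 = 321.8 ft³/s
d₂ = Q/(b₂ V₂) = 321.8/(80.36×2.35) = 1.704 ft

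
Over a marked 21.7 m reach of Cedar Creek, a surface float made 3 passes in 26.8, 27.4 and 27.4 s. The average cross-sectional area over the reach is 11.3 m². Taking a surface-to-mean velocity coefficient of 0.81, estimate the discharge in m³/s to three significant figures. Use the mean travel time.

t̄ = (26.8 + 27.4 + 27.4) / 3 = 27.2 s
v_surface = L / t̄ = 21.7 / 27.2 = 0.7978 m/s
v_mean = 0.81 × 0.7978 = 0.6462 m/s
Q = A × v_mean = 11.3 × 0.6462 = 7.302 m³/s

7.30 m³/s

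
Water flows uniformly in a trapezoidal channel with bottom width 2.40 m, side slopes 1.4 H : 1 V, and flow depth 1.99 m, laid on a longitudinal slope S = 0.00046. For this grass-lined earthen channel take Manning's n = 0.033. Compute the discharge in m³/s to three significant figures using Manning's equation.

7.22 m³/s

A = (b + z·y)·y = (2.40 + 1.4×1.99)×1.99 = 10.32 m²
P = b + 2y√(1+z²) = 2.40 + 2×1.99×√(1+1.4²) = 9.247 m
R = A/P = 10.32/9.247 = 1.116 m
Q = (1/n)·A·R^(2/3)·S^(1/2) = (1/0.033) × 10.32 × 1.116^(2/3) × 0.00046^(1/2) = 7.216 m³/s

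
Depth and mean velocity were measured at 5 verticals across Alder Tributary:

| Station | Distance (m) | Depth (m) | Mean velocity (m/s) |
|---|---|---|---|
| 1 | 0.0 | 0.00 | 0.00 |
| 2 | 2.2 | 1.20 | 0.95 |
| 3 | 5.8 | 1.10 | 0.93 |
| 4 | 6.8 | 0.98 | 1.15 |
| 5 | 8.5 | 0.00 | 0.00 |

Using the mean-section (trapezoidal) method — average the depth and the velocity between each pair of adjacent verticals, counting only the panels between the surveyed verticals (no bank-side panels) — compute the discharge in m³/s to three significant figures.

6.08 m³/s

Panel 1-2: Δb = 2.2 m, d̄ = (0.00+1.20)/2 = 0.6, v̄ = (0.00+0.95)/2 = 0.475 → q = 2.2×0.6×0.475 = 0.6270 m³/s
Panel 2-3: Δb = 3.6 m, d̄ = (1.20+1.10)/2 = 1.15, v̄ = (0.95+0.93)/2 = 0.94 → q = 3.6×1.15×0.94 = 3.892 m³/s
Panel 3-4: Δb = 1 m, d̄ = (1.10+0.98)/2 = 1.04, v̄ = (0.93+1.15)/2 = 1.04 → q = 1×1.04×1.04 = 1.082 m³/s
Panel 4-5: Δb = 1.7 m, d̄ = (0.98+0.00)/2 = 0.49, v̄ = (1.15+0.00)/2 = 0.575 → q = 1.7×0.49×0.575 = 0.4790 m³/s
Q = Σ q = 6.079 m³/s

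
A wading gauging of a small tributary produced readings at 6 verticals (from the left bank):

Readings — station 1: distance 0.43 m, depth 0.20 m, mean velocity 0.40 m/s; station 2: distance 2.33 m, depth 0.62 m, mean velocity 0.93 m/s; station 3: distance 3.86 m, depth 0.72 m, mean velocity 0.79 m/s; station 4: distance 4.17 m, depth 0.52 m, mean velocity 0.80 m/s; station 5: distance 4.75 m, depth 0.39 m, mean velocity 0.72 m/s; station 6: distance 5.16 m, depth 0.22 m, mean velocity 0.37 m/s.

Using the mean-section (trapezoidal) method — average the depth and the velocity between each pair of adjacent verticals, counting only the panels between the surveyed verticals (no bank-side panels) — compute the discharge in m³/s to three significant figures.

1.82 m³/s

Panel 1-2: Δb = 1.9 m, d̄ = (0.20+0.62)/2 = 0.41, v̄ = (0.40+0.93)/2 = 0.665 → q = 1.9×0.41×0.665 = 0.5180 m³/s
Panel 2-3: Δb = 1.53 m, d̄ = (0.62+0.72)/2 = 0.67, v̄ = (0.93+0.79)/2 = 0.86 → q = 1.53×0.67×0.86 = 0.8816 m³/s
Panel 3-4: Δb = 0.31 m, d̄ = (0.72+0.52)/2 = 0.62, v̄ = (0.79+0.80)/2 = 0.795 → q = 0.31×0.62×0.795 = 0.1528 m³/s
Panel 4-5: Δb = 0.58 m, d̄ = (0.52+0.39)/2 = 0.455, v̄ = (0.80+0.72)/2 = 0.76 → q = 0.58×0.455×0.76 = 0.2006 m³/s
Panel 5-6: Δb = 0.41 m, d̄ = (0.39+0.22)/2 = 0.305, v̄ = (0.72+0.37)/2 = 0.545 → q = 0.41×0.305×0.545 = 0.06815 m³/s
Q = Σ q = 1.821 m³/s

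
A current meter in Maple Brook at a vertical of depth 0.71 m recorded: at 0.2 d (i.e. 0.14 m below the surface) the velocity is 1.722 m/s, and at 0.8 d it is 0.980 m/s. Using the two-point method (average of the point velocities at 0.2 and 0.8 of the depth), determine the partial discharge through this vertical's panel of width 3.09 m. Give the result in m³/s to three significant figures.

2.96 m³/s

v̄ = (1.722 + 0.980) / 2 = 1.351 m/s
q = v̄ × d × w = 1.351 × 0.71 × 3.09 = 2.964 m³/s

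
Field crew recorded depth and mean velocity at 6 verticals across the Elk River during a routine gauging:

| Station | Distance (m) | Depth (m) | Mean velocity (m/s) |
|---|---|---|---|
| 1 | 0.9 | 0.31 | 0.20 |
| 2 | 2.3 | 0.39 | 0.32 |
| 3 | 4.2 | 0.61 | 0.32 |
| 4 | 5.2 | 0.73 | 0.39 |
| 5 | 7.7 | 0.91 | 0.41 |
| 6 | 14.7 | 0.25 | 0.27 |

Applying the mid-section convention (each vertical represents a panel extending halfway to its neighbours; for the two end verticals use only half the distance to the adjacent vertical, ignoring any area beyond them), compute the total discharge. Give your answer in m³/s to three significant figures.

3.04 m³/s

w_1 = (2.3 − 0.9)/2 = 0.7 m; q_1 = 0.20 × 0.31 × 0.7 = 0.04340 m³/s
w_2 = (4.2 − 0.9)/2 = 1.65 m; q_2 = 0.32 × 0.39 × 1.65 = 0.2059 m³/s
w_3 = (5.2 − 2.3)/2 = 1.45 m; q_3 = 0.32 × 0.61 × 1.45 = 0.2830 m³/s
w_4 = (7.7 − 4.2)/2 = 1.75 m; q_4 = 0.39 × 0.73 × 1.75 = 0.4982 m³/s
w_5 = (14.7 − 5.2)/2 = 4.75 m; q_5 = 0.41 × 0.91 × 4.75 = 1.772 m³/s
w_6 = (14.7 − 7.7)/2 = 3.5 m; q_6 = 0.27 × 0.25 × 3.5 = 0.2363 m³/s
Q = Σ qᵢ = 3.039 m³/s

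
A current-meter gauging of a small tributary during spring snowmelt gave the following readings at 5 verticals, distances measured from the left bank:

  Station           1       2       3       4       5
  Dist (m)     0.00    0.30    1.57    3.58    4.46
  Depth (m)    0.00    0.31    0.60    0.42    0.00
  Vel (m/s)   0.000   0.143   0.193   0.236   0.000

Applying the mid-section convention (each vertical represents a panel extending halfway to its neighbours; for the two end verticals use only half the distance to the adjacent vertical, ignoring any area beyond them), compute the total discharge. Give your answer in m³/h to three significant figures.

1320 m³/h

w_2 = (1.57 − 0.00)/2 = 0.785 m; q_2 = 0.143 × 0.31 × 0.785 = 0.03480 m³/s
w_3 = (3.58 − 0.30)/2 = 1.64 m; q_3 = 0.193 × 0.60 × 1.64 = 0.1899 m³/s
w_4 = (4.46 − 1.57)/2 = 1.445 m; q_4 = 0.236 × 0.42 × 1.445 = 0.1432 m³/s
Stations 1, 5 contribute zero (depth or velocity is 0).
Q = Σ qᵢ = 0.3679 m³/s
= 0.3679 × 3600 = 1325 m³/h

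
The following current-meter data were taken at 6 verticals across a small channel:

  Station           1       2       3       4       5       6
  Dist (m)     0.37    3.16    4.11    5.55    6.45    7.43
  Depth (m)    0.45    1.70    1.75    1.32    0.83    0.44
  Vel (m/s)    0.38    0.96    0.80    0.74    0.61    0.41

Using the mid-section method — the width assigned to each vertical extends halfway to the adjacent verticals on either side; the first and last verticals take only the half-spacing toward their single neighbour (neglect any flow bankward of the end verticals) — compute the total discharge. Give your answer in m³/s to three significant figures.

6.67 m³/s

w_1 = (3.16 − 0.37)/2 = 1.395 m; q_1 = 0.38 × 0.45 × 1.395 = 0.2385 m³/s
w_2 = (4.11 − 0.37)/2 = 1.87 m; q_2 = 0.96 × 1.70 × 1.87 = 3.052 m³/s
w_3 = (5.55 − 3.16)/2 = 1.195 m; q_3 = 0.80 × 1.75 × 1.195 = 1.673 m³/s
w_4 = (6.45 − 4.11)/2 = 1.17 m; q_4 = 0.74 × 1.32 × 1.17 = 1.143 m³/s
w_5 = (7.43 − 5.55)/2 = 0.94 m; q_5 = 0.61 × 0.83 × 0.94 = 0.4759 m³/s
w_6 = (7.43 − 6.45)/2 = 0.49 m; q_6 = 0.41 × 0.44 × 0.49 = 0.08840 m³/s
Q = Σ qᵢ = 6.671 m³/s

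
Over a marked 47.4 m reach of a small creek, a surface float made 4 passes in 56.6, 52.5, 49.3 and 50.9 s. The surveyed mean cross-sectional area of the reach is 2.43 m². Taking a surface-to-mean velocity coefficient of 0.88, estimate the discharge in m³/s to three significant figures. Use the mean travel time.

1.94 m³/s

t̄ = (56.6 + 52.5 + 49.3 + 50.9) / 4 = 52.325 s
v_surface = L / t̄ = 47.4 / 52.325 = 0.9059 m/s
v_mean = 0.88 × 0.9059 = 0.7972 m/s
Q = A × v_mean = 2.43 × 0.7972 = 1.937 m³/s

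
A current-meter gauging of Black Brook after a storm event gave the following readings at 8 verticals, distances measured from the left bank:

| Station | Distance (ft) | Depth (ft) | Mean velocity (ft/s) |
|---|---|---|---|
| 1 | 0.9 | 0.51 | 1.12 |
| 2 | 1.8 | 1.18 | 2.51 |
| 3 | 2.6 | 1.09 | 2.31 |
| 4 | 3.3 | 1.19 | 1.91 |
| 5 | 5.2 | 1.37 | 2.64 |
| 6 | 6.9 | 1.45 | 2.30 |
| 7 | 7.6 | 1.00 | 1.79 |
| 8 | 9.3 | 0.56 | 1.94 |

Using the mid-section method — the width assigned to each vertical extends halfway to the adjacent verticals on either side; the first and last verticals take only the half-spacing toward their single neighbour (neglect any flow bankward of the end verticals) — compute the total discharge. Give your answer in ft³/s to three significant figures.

w_1 = (1.8 − 0.9)/2 = 0.45 ft; q_1 = 1.12 × 0.51 × 0.45 = 0.2570 ft³/s
w_2 = (2.6 − 0.9)/2 = 0.85 ft; q_2 = 2.51 × 1.18 × 0.85 = 2.518 ft³/s
w_3 = (3.3 − 1.8)/2 = 0.75 ft; q_3 = 2.31 × 1.09 × 0.75 = 1.888 ft³/s
w_4 = (5.2 − 2.6)/2 = 1.3 ft; q_4 = 1.91 × 1.19 × 1.3 = 2.955 ft³/s
w_5 = (6.9 − 3.3)/2 = 1.8 ft; q_5 = 2.64 × 1.37 × 1.8 = 6.510 ft³/s
w_6 = (7.6 − 5.2)/2 = 1.2 ft; q_6 = 2.30 × 1.45 × 1.2 = 4.002 ft³/s
w_7 = (9.3 − 6.9)/2 = 1.2 ft; q_7 = 1.79 × 1.00 × 1.2 = 2.148 ft³/s
w_8 = (9.3 − 7.6)/2 = 0.85 ft; q_8 = 1.94 × 0.56 × 0.85 = 0.9234 ft³/s
Q = Σ qᵢ = 21.20 ft³/s

21.2 ft³/s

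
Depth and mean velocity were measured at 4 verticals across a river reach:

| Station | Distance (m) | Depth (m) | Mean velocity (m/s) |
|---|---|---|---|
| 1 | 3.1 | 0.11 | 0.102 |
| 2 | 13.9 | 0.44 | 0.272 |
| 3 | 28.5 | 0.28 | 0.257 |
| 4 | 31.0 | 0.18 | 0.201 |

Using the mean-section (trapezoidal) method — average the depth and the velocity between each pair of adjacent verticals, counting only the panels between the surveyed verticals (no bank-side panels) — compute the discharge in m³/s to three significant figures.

2.08 m³/s

Panel 1-2: Δb = 10.8 m, d̄ = (0.11+0.44)/2 = 0.275, v̄ = (0.102+0.272)/2 = 0.187 → q = 10.8×0.275×0.187 = 0.5554 m³/s
Panel 2-3: Δb = 14.6 m, d̄ = (0.44+0.28)/2 = 0.36, v̄ = (0.272+0.257)/2 = 0.2645 → q = 14.6×0.36×0.2645 = 1.390 m³/s
Panel 3-4: Δb = 2.5 m, d̄ = (0.28+0.18)/2 = 0.23, v̄ = (0.257+0.201)/2 = 0.229 → q = 2.5×0.23×0.229 = 0.1317 m³/s
Q = Σ q = 2.077 m³/s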